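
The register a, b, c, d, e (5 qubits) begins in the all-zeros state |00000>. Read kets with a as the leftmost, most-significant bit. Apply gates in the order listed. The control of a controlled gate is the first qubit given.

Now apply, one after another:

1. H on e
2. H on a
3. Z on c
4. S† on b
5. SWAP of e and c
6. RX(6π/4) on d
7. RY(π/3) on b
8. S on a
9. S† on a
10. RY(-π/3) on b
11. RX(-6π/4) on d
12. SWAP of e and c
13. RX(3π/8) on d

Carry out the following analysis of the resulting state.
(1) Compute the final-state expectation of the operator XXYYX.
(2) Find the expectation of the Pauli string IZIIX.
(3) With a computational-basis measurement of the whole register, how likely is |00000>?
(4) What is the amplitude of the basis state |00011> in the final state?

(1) The expectation value of XXYYX is 0.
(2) The expectation value of IZIIX is 1.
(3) Outcome |00000> occurs with probability sqrt(2 - sqrt(2))/16 + 1/8.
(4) |00011> carries amplitude -I*sin(3*pi/16)/2 in the final state.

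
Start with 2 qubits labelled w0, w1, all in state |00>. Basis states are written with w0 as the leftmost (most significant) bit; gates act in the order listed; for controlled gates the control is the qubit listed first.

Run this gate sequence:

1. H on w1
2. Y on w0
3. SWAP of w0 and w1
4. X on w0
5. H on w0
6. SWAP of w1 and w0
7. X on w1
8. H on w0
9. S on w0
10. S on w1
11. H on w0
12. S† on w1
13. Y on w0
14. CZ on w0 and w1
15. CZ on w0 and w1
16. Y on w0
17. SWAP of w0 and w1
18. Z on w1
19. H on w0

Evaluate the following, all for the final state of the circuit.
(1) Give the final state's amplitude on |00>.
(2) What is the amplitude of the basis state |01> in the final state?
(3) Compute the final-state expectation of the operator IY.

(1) The final state's coefficient on |00> equals sqrt(2)*(1 + I)/4.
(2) |01> carries amplitude sqrt(2)*(1 - I)/4 in the final state.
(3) The observable IY averages to -1.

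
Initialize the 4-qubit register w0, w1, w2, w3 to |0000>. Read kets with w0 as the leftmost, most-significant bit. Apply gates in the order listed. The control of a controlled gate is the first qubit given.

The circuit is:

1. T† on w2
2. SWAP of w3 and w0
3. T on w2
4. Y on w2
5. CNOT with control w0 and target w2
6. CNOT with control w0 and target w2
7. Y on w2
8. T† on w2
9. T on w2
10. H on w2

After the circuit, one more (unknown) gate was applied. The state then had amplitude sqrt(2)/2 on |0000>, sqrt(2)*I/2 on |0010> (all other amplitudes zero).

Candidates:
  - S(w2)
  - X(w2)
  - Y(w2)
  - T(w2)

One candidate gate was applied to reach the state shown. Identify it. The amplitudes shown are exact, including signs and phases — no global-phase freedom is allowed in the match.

The unique candidate consistent with the amplitudes is S(w2).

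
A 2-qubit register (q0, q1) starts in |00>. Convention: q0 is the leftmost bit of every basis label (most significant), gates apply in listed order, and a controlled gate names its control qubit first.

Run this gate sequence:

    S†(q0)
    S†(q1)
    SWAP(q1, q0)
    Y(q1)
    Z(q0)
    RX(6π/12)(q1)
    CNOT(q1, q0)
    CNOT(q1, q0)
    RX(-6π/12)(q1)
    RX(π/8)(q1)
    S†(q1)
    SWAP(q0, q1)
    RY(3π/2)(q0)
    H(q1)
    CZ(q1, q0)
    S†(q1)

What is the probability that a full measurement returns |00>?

The probability of measuring |00> is sqrt(2 - sqrt(2))/8 + 1/4.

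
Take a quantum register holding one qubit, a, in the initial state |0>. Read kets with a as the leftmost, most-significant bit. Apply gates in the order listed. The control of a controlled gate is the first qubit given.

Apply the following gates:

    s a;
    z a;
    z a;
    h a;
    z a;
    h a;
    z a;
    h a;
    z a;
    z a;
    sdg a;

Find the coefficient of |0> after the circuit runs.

The amplitude on |0> is -sqrt(2)/2.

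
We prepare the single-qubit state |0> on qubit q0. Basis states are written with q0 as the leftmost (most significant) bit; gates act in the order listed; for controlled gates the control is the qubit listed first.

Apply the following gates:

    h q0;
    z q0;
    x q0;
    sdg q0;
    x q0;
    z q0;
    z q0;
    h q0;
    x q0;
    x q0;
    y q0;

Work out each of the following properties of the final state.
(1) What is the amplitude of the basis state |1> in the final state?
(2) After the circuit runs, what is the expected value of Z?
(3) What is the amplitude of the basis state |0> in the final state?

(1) |1> carries amplitude 1/2 - I/2 in the final state.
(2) The expectation value of Z is 0.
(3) The final state's coefficient on |0> equals -1/2 - I/2.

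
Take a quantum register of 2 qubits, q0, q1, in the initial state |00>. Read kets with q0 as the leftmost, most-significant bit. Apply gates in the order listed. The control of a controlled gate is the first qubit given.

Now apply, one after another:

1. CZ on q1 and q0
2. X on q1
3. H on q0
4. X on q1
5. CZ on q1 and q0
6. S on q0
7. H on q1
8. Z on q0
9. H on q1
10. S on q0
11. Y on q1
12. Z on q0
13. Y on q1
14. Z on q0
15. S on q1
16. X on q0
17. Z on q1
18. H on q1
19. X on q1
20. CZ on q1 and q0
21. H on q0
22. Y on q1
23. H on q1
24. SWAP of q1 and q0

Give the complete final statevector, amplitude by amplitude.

The resulting statevector has amplitude I/2 on |00>, -I/2 on |01>, -I/2 on |10>, -I/2 on |11>.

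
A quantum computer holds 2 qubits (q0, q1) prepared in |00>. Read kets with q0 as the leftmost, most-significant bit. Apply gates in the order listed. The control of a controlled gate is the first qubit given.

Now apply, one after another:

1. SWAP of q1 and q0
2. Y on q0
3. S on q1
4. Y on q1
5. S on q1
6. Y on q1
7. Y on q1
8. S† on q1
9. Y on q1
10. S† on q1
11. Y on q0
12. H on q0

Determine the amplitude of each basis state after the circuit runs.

The final amplitudes are sqrt(2)/2 on |00>, 0 on |01>, sqrt(2)/2 on |10>, 0 on |11>. Key observation: the block from step 3 through step 10 cancels to the identity and can be dropped.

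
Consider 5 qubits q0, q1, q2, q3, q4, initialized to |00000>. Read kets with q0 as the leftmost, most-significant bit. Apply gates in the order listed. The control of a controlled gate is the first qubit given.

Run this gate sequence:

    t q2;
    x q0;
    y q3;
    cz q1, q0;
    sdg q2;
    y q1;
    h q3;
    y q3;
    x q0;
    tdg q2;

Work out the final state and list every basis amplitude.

The final amplitudes are -sqrt(2)*I/2 on |01000>, -sqrt(2)*I/2 on |01010>, and 0 on every other basis state.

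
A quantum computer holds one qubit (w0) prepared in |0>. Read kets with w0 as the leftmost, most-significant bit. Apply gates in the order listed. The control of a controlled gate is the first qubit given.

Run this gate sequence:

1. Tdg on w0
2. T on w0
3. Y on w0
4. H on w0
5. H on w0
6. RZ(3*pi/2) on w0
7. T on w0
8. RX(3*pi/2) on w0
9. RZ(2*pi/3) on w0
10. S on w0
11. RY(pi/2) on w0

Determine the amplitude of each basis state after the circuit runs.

The resulting statevector has amplitude (1 - exp(2*I*pi/3))*exp(2*I*pi/3)/2 on |0>, -1/2 on |1>. Key observation: the block from step 4 through step 5 cancels to the identity and can be dropped.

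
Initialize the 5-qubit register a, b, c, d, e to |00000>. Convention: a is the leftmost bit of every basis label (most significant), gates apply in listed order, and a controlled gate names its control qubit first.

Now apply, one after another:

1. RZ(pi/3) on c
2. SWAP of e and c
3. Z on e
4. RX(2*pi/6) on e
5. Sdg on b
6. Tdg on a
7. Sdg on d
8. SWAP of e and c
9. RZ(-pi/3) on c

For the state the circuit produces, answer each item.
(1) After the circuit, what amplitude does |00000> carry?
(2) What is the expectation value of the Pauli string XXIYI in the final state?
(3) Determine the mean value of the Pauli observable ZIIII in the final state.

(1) |00000> carries amplitude sqrt(3)/2 in the final state.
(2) The expectation value of XXIYI is 0.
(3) In the final state, ZIIII has expectation 1.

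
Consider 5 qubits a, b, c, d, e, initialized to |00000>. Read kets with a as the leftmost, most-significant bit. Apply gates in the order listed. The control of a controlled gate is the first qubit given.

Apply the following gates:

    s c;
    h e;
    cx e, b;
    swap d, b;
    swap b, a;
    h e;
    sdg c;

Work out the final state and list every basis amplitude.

After the circuit, the state carries amplitude 1/2 on |00000>, 1/2 on |00001>, 1/2 on |00010>, -1/2 on |00011>, and 0 on every other basis state.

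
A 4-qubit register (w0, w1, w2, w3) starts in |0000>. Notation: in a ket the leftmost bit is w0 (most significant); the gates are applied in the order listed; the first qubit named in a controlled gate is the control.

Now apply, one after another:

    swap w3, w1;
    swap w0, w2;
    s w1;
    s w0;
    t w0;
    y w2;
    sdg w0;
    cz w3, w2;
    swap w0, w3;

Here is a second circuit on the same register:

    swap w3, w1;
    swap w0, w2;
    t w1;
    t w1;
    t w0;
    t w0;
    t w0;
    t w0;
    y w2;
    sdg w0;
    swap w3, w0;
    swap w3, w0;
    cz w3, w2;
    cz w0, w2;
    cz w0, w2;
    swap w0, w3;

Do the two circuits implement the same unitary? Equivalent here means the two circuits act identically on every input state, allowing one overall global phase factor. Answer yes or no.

No — the two circuits implement different unitaries, even allowing a global phase.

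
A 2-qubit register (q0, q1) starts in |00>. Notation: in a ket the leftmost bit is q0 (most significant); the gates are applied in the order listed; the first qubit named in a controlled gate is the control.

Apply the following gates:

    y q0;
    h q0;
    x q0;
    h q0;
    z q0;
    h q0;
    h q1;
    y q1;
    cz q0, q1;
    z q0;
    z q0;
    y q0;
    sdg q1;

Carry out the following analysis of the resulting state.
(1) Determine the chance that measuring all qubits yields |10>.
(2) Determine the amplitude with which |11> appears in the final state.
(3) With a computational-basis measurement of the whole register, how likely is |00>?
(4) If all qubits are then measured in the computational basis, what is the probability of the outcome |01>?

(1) A full measurement returns |10> with probability 1/4. Key observation: gates 2-5 undo each other exactly, leaving only the rest of the circuit to track.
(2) The amplitude on |11> is -1/2.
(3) The probability of measuring |00> is 1/4.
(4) Outcome |01> occurs with probability 1/4.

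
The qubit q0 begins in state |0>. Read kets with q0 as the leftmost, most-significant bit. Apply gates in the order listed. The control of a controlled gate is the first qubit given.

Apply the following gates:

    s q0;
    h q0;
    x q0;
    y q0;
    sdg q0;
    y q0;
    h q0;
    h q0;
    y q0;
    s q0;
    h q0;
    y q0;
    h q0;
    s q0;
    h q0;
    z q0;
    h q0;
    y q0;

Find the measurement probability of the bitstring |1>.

Outcome |1> occurs with probability 1/2.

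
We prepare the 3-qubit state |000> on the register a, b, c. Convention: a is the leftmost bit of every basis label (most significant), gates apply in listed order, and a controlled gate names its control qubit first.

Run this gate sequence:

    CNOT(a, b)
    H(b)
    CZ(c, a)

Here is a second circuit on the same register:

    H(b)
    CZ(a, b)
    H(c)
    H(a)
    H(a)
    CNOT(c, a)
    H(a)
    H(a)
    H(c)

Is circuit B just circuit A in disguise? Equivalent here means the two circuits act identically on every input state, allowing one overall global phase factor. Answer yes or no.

No: there is an input state on which the two circuits produce genuinely different outputs (not merely differing by a phase).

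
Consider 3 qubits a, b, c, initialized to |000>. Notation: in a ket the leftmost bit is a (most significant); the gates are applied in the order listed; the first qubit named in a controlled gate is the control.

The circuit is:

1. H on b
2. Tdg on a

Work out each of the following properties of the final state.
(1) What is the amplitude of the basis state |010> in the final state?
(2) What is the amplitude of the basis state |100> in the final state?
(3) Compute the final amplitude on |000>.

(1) |010> carries amplitude sqrt(2)/2 in the final state.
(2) |100> carries amplitude 0 in the final state.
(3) |000> carries amplitude sqrt(2)/2 in the final state.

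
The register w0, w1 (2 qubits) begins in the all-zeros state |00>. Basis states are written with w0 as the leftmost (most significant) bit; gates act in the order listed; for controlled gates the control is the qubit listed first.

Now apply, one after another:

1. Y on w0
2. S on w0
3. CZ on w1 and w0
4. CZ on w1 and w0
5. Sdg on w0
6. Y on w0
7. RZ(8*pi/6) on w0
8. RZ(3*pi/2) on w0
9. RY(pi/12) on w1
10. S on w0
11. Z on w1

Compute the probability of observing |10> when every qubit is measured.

The probability of measuring |10> is 0. Key observation: steps 1-6 multiply out to the identity, so the circuit reduces to the remaining gates.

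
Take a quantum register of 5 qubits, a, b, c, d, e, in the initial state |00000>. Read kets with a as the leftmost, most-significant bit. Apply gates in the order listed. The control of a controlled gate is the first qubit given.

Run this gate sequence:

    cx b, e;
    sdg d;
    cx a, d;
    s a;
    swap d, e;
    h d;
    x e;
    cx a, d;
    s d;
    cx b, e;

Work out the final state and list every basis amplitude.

The final amplitudes are sqrt(2)/2 on |00001>, sqrt(2)*I/2 on |00011>, and 0 on every other basis state.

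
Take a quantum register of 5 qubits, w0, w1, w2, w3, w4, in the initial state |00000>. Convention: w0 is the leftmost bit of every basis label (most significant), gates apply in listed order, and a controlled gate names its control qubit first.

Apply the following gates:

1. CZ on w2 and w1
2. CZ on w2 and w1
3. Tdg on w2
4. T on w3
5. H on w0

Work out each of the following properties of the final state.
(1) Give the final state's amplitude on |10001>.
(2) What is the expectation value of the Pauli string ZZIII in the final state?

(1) The amplitude on |10001> is 0.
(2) The expectation value of ZZIII is 0.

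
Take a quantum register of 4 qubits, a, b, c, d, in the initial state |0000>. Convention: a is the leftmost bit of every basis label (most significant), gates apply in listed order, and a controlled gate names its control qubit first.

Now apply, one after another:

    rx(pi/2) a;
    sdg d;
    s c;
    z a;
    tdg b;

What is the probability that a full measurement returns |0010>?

Outcome |0010> occurs with probability 0.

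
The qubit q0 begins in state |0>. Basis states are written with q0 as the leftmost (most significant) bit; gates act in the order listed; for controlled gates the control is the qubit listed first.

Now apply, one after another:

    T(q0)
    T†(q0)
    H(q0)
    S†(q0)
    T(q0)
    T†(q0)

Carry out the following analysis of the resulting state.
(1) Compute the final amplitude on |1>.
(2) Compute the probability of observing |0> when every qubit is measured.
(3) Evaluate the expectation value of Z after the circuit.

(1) |1> carries amplitude -sqrt(2)*I/2 in the final state.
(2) The probability of measuring |0> is 1/2.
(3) The observable Z averages to 0.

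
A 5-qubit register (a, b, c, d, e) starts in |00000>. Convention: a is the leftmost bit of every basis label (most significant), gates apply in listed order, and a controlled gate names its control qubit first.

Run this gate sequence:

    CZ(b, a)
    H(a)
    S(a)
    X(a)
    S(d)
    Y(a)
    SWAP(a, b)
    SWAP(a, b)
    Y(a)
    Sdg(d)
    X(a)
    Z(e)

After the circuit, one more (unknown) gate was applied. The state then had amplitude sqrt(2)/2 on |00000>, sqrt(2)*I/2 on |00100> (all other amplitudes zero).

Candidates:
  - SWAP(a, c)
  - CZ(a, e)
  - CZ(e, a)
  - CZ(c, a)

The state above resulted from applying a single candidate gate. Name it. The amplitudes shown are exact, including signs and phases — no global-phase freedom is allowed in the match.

It was SWAP(a, c) that produced the state shown. Key observation: the block from step 4 through step 11 cancels to the identity and can be dropped.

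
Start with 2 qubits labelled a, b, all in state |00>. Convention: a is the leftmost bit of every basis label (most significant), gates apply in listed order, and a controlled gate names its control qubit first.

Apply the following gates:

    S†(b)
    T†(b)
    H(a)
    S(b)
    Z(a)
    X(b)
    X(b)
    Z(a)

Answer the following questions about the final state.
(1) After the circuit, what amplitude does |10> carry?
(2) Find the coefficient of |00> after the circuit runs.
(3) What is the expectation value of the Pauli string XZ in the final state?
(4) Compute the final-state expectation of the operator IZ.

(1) |10> carries amplitude sqrt(2)/2 in the final state. Key observation: the block from step 5 through step 8 cancels to the identity and can be dropped.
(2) The amplitude on |00> is sqrt(2)/2.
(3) In the final state, XZ has expectation 1.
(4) The expectation value of IZ is 1.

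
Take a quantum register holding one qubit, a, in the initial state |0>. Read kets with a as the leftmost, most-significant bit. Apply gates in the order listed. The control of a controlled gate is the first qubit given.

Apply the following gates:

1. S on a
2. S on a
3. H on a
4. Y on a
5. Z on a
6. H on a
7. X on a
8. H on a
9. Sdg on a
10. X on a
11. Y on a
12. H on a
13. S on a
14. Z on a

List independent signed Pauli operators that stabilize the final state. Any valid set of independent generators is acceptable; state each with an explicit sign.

The final state is stabilized by the group generated by +X; other independent generating sets are equally valid.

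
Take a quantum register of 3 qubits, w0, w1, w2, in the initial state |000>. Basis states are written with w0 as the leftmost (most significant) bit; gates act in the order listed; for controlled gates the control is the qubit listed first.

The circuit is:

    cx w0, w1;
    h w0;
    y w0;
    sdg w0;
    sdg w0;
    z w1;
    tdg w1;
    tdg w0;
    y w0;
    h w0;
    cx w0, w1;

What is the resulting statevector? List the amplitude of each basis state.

After the circuit, the state carries amplitude 1/2 + exp(3*I*pi/4)/2 on |000>, -1/2 + exp(3*I*pi/4)/2 on |110>, and 0 on every other basis state.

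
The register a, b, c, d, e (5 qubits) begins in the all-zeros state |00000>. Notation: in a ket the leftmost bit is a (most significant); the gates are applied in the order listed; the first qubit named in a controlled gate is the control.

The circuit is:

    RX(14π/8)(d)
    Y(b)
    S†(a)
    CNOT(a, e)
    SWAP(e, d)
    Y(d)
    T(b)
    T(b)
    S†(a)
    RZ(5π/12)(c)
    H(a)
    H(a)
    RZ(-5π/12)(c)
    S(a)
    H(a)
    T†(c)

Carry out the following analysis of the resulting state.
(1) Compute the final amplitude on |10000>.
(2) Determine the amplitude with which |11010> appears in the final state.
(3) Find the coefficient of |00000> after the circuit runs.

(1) |10000> carries amplitude 0 in the final state. Key observation: steps 9-14 multiply out to the identity, so the circuit reduces to the remaining gates.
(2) The amplitude on |11010> is I*sqrt(2*sqrt(2) + 4)/4.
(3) The amplitude on |00000> is 0.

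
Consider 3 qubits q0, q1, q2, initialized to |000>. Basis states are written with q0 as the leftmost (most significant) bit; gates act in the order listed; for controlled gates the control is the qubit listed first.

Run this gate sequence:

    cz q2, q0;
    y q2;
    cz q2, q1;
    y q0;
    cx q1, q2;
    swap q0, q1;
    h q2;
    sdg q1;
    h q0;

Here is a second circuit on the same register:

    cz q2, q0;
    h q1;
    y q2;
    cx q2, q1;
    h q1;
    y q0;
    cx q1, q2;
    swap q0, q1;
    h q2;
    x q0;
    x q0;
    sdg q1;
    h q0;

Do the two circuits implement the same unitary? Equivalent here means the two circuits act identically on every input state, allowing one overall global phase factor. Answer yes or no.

Yes — the two circuits implement the same unitary up to a global phase.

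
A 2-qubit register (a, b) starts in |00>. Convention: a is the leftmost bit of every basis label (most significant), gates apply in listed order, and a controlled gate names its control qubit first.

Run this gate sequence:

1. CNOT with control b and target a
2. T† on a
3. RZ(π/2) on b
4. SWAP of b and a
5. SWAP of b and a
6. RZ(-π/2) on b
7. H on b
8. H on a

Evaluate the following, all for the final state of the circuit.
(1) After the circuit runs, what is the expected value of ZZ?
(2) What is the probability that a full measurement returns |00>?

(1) In the final state, ZZ has expectation 0. Key observation: gates 3-6 undo each other exactly, leaving only the rest of the circuit to track.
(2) A full measurement returns |00> with probability 1/4.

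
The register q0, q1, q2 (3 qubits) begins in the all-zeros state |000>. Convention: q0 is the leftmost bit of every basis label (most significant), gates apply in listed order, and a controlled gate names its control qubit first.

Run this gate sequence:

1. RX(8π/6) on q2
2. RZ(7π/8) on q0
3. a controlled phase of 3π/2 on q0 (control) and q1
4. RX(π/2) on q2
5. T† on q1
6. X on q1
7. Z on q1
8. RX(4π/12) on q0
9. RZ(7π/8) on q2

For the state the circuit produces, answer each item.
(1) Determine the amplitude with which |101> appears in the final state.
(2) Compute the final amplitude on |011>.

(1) The amplitude on |101> is 0.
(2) The amplitude on |011> is I*(-sqrt(6) + 3*sqrt(2))/8.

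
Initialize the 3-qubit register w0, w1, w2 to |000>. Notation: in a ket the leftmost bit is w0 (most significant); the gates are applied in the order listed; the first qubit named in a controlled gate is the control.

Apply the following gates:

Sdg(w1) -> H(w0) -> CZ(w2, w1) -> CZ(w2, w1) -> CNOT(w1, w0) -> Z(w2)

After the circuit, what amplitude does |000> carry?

The amplitude on |000> is sqrt(2)/2.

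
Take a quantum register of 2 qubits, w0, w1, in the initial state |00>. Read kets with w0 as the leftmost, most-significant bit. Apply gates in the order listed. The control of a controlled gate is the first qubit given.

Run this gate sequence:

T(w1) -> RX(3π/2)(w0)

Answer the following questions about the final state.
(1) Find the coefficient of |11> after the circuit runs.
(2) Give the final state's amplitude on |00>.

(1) The amplitude on |11> is 0.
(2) The amplitude on |00> is -sqrt(2)/2.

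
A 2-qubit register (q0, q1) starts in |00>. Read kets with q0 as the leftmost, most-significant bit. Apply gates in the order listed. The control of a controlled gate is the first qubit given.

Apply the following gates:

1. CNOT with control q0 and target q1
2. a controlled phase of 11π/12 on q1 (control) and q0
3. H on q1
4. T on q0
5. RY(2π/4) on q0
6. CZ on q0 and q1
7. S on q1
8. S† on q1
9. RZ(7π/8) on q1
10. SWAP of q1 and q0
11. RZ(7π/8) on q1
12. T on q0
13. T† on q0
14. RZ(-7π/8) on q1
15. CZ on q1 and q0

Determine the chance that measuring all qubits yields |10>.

A full measurement returns |10> with probability 1/4. Key observation: the block from step 11 through step 14 cancels to the identity and can be dropped.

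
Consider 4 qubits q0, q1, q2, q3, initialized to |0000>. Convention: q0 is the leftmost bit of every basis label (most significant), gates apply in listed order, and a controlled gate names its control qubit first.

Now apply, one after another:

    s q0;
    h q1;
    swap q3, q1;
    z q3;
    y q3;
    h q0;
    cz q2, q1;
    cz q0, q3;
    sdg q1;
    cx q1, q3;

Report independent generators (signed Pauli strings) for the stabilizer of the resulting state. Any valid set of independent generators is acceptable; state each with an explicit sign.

One valid set of independent stabilizer generators is +XIIZ, +ZIIX, +IZII, +IIZI (any independent generating set of the same group is equally correct).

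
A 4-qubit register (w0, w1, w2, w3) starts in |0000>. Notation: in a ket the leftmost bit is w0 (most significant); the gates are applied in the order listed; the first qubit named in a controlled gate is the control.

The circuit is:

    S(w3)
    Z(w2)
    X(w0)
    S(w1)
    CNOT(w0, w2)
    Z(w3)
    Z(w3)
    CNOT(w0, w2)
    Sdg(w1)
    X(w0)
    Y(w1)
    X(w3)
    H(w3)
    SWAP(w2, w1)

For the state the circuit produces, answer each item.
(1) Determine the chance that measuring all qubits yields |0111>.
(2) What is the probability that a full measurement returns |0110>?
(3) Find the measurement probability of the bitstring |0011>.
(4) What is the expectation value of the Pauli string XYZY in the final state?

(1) Outcome |0111> occurs with probability 0. Key observation: steps 3-10 multiply out to the identity, so the circuit reduces to the remaining gates.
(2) A full measurement returns |0110> with probability 0.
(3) Outcome |0011> occurs with probability 1/2.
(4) In the final state, XYZY has expectation 0.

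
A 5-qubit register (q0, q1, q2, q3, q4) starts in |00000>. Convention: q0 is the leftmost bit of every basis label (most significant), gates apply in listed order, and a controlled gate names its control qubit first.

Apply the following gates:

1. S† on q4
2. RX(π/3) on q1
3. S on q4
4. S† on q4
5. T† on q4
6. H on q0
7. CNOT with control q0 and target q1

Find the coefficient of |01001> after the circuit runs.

The amplitude on |01001> is 0.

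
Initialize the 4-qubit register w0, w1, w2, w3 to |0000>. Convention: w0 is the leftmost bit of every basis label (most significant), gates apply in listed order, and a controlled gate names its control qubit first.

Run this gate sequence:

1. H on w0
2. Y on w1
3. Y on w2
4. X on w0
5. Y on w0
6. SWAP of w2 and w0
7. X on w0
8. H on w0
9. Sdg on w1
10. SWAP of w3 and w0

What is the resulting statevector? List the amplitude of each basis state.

After the circuit, the state carries amplitude 1/2 on |0100>, 1/2 on |0101>, -1/2 on |0110>, -1/2 on |0111>, and 0 on every other basis state.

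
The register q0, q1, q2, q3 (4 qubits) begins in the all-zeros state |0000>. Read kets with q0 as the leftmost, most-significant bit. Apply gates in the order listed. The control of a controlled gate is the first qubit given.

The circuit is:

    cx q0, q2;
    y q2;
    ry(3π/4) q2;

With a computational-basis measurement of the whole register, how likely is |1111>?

Outcome |1111> occurs with probability 0.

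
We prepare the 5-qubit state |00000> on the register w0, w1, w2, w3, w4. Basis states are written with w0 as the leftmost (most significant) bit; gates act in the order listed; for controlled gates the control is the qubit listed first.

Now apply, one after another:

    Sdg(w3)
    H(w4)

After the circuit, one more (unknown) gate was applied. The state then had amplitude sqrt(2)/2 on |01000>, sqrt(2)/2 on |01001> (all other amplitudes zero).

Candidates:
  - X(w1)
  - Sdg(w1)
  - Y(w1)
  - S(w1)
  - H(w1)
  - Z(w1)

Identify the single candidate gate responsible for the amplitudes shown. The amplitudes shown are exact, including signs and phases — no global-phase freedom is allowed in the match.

The unique candidate consistent with the amplitudes is X(w1).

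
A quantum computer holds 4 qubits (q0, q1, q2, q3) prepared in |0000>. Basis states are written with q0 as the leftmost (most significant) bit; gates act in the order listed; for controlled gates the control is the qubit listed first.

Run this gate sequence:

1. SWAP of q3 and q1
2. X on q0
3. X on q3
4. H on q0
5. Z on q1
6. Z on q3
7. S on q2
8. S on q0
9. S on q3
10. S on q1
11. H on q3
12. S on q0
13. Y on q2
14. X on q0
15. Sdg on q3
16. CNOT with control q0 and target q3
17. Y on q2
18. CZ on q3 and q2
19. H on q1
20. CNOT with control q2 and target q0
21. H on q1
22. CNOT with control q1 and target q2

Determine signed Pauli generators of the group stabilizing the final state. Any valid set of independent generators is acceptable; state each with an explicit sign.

The stabilizer group can be generated by +YIIZ, +ZIIY, +IZII, +IIZI, among other valid generating sets.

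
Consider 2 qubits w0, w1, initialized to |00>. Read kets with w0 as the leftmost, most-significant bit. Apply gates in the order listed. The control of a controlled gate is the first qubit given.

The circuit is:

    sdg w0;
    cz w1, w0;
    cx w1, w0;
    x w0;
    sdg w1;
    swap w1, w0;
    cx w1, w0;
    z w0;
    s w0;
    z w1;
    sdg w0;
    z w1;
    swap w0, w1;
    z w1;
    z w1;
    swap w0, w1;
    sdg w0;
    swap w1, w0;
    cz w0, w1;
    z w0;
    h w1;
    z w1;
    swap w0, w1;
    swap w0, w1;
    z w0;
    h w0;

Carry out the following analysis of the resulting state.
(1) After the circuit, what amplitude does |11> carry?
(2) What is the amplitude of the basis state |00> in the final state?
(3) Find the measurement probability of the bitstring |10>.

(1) The amplitude on |11> is I/2.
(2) |00> carries amplitude -I/2 in the final state.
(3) Outcome |10> occurs with probability 1/4.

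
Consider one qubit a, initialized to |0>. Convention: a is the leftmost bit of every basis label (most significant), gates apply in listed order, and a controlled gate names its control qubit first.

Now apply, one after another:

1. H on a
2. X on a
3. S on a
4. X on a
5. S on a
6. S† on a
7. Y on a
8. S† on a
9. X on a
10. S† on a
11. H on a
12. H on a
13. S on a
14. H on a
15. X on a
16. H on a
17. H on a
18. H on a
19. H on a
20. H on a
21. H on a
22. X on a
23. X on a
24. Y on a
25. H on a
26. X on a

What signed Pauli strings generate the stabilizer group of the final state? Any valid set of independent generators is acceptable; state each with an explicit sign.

The final state is stabilized by the group generated by -X; other independent generating sets are equally valid.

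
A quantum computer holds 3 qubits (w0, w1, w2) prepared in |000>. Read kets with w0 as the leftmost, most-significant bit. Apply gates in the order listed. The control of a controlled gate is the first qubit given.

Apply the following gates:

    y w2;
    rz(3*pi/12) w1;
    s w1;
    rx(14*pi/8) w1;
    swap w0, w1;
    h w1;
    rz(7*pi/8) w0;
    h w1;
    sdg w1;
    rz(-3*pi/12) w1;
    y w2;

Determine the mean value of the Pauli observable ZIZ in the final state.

In the final state, ZIZ has expectation sqrt(2)/2.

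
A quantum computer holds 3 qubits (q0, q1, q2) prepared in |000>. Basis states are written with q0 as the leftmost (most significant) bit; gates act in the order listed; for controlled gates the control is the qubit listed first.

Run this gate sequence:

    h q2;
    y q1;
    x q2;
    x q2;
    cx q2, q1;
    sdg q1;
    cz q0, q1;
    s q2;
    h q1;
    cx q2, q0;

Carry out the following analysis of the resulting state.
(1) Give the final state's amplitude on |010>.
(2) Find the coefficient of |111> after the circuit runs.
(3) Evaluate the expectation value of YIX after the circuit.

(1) |010> carries amplitude -1/2 in the final state. Key observation: steps 3-4 multiply out to the identity, so the circuit reduces to the remaining gates.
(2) |111> carries amplitude -1/2 in the final state.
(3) The observable YIX averages to 0.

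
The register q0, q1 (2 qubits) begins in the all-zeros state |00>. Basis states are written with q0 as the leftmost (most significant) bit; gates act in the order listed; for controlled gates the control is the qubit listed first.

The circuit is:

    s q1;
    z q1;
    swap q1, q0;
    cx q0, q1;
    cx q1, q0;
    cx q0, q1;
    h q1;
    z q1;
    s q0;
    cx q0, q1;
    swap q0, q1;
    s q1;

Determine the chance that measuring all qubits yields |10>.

A full measurement returns |10> with probability 1/2.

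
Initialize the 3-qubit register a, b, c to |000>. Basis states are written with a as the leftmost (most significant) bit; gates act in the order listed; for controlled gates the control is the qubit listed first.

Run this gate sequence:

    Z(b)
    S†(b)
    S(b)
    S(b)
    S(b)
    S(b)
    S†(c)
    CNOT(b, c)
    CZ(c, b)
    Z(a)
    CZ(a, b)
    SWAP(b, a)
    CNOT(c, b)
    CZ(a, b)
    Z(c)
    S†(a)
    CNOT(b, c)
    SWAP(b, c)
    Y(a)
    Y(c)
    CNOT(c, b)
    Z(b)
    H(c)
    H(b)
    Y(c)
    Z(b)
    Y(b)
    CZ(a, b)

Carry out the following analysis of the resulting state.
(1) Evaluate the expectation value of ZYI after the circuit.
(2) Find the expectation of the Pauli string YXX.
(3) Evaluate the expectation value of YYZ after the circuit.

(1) The observable ZYI averages to 0.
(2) In the final state, YXX has expectation 0.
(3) In the final state, YYZ has expectation 0.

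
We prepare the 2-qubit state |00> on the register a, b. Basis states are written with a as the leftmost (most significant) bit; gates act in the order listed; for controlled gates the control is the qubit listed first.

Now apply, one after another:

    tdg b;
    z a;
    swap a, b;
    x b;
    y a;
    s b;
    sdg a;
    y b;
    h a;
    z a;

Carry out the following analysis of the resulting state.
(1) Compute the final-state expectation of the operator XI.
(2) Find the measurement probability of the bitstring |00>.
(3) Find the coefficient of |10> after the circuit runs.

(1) The observable XI averages to 1.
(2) A full measurement returns |00> with probability 1/2.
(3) The final state's coefficient on |10> equals sqrt(2)/2.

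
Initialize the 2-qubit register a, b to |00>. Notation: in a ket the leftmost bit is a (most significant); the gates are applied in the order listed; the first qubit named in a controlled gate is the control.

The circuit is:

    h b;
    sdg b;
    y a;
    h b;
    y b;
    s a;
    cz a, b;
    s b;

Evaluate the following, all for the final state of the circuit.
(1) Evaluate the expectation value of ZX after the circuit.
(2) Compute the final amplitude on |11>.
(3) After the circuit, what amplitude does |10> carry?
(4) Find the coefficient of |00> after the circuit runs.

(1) In the final state, ZX has expectation -1.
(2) The final state's coefficient on |11> equals -1/2 + I/2.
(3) The final state's coefficient on |10> equals -1/2 + I/2.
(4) The amplitude on |00> is 0.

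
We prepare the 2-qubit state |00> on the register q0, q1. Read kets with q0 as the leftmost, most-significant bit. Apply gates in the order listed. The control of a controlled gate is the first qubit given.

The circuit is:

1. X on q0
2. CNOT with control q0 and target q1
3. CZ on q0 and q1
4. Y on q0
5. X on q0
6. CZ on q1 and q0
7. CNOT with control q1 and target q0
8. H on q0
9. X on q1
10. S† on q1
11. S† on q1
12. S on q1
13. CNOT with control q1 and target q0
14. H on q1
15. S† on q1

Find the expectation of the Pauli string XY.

The expectation value of XY is -1.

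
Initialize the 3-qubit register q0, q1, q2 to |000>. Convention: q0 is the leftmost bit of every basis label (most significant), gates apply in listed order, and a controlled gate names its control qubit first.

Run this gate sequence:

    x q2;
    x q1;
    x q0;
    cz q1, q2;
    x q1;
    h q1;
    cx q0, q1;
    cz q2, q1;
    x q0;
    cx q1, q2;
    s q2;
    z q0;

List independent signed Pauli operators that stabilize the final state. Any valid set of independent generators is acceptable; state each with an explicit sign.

One valid set of independent stabilizer generators is -IXY, +ZII, -IZZ (any independent generating set of the same group is equally correct).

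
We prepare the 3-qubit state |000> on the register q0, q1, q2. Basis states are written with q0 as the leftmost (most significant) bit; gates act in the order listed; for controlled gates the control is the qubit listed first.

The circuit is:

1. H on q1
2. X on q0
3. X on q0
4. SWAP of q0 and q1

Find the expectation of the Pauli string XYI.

In the final state, XYI has expectation 0. Key observation: steps 2-3 multiply out to the identity, so the circuit reduces to the remaining gates.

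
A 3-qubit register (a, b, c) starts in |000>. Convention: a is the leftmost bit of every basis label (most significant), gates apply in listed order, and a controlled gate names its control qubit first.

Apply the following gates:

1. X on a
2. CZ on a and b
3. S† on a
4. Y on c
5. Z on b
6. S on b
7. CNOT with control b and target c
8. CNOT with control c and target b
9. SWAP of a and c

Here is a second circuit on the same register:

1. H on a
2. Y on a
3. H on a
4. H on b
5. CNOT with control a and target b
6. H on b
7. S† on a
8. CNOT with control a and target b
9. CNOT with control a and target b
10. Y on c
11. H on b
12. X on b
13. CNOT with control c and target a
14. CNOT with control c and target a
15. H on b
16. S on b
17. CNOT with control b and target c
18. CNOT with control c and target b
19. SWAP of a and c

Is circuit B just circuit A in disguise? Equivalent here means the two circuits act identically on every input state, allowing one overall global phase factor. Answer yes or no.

No: there is an input state on which the two circuits produce genuinely different outputs (not merely differing by a phase).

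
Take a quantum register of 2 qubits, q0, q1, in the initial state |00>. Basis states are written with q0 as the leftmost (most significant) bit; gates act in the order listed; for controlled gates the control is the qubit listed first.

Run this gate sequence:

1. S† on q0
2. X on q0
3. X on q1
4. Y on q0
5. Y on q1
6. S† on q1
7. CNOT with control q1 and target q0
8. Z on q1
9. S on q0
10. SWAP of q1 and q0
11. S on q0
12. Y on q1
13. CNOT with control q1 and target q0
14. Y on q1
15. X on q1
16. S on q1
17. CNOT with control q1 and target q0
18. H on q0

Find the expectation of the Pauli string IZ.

In the final state, IZ has expectation -1.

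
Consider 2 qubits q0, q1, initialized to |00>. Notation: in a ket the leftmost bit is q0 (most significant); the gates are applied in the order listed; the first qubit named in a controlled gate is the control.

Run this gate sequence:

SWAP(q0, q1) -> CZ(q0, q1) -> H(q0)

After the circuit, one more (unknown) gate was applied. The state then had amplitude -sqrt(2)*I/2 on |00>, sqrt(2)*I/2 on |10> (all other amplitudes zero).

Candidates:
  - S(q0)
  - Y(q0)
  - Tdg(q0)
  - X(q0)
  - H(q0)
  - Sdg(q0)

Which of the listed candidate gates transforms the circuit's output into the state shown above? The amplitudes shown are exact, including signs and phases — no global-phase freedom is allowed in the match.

The unique candidate consistent with the amplitudes is Y(q0).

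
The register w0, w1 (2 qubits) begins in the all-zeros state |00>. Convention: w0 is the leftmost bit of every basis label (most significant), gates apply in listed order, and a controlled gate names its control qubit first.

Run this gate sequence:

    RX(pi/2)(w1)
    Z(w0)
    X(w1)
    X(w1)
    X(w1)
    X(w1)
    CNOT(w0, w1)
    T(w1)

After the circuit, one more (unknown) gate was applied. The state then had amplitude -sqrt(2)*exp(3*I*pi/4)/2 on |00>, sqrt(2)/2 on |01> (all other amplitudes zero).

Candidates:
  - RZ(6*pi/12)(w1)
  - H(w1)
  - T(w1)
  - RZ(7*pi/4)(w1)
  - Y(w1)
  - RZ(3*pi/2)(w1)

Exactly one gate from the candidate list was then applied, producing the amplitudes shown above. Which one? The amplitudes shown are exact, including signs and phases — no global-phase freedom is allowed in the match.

The applied gate was RZ(6*pi/12)(w1). Key observation: the block from step 3 through step 6 cancels to the identity and can be dropped.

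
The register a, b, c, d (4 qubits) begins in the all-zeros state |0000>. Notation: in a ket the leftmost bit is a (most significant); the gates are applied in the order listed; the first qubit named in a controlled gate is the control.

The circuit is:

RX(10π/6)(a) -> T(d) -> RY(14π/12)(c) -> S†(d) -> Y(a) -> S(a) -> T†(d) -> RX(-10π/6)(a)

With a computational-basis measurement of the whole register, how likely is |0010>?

The probability of measuring |0010> is 3*sqrt(3)/32 + 3/16.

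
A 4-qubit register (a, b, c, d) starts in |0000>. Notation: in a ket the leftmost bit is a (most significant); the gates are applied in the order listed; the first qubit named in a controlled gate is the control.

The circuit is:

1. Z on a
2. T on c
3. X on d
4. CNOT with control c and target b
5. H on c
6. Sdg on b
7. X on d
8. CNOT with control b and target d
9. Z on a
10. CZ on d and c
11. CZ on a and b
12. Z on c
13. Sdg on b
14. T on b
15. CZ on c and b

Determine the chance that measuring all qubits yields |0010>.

Outcome |0010> occurs with probability 1/2.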